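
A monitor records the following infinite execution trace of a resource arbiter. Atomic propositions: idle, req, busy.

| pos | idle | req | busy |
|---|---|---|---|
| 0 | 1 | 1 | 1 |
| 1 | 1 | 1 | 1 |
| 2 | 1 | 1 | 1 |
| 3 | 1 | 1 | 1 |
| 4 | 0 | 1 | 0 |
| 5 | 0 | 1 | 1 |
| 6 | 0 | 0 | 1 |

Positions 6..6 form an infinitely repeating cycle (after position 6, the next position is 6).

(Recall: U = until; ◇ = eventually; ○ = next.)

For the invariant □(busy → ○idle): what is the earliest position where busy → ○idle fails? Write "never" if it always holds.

3

Check busy → ○idle at each position in order: 0 ✓, 1 ✓, 2 ✓.
At position 3 the labels are {busy, idle, req} and the next position 4 has {req}, so busy → ○idle is false there. This is the first violation.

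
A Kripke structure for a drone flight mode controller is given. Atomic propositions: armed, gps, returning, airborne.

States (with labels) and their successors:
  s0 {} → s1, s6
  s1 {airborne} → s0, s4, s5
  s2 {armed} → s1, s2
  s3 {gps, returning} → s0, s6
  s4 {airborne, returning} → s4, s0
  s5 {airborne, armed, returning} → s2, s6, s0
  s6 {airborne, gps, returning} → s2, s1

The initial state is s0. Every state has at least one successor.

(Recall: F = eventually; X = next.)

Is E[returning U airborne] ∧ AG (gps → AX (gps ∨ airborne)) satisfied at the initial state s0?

Violated

States satisfying returning: {s3, s4, s5, s6}.
States satisfying airborne: {s1, s4, s5, s6}.
States satisfying E[returning U airborne]: {s1, s3, s4, s5, s6}.
States satisfying gps → AX (gps ∨ airborne): {s0, s1, s2, s4, s5}.
States satisfying AG (gps → AX (gps ∨ airborne)): ∅.
States satisfying E[returning U airborne] ∧ AG (gps → AX (gps ∨ airborne)): ∅.
s0 ∉ Sat(E[returning U airborne] ∧ AG (gps → AX (gps ∨ airborne))).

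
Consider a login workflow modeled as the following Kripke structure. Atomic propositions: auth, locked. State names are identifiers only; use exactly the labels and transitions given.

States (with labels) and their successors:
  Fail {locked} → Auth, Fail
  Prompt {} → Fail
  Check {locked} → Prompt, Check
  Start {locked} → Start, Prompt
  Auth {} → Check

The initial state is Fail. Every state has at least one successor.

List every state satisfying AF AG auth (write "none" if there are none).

States satisfying AG auth: ∅.
States satisfying AF AG auth: ∅.

none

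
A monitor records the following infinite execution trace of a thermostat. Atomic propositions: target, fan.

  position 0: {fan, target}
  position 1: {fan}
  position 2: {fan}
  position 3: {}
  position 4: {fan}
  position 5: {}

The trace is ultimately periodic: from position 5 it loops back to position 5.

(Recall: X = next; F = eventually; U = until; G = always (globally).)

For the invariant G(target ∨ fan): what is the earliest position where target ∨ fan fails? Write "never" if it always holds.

Check target ∨ fan at each position in order: 0 ✓, 1 ✓, 2 ✓.
At position 3 the labels are {}, so target ∨ fan is false there. This is the first violation.

3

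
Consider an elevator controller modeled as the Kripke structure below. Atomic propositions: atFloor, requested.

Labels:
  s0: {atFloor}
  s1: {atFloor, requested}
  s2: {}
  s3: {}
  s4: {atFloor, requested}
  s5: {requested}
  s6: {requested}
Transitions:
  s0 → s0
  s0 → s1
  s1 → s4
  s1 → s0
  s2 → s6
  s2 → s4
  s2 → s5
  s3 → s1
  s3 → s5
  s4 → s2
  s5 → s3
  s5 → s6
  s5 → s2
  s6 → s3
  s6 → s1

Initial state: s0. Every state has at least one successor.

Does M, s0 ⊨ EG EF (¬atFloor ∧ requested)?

States satisfying EF (¬atFloor ∧ requested): {s0, s1, s2, s3, s4, s5, s6}.
States satisfying EG EF (¬atFloor ∧ requested): {s0, s1, s2, s3, s4, s5, s6}.
s0 ∈ Sat(EG EF (¬atFloor ∧ requested)).

Holds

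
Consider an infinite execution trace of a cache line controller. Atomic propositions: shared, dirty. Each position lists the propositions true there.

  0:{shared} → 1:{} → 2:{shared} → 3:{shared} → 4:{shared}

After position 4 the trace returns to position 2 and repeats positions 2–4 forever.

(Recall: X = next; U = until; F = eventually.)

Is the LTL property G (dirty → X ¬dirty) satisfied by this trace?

dirty → X ¬dirty holds at every position 0..4, and those are all positions ever visited, so G (dirty → X ¬dirty) holds.

Satisfied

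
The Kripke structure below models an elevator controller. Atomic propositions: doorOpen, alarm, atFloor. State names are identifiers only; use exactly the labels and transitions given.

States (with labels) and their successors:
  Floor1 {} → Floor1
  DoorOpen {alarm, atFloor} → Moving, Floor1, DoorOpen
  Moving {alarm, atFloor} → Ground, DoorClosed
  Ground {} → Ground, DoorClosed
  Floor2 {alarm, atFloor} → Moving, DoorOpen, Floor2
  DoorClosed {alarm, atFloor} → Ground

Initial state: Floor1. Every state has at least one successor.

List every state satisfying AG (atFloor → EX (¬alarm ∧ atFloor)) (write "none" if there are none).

{Floor1}

States satisfying atFloor → EX (¬alarm ∧ atFloor): {Floor1, Ground}.
States satisfying AG (atFloor → EX (¬alarm ∧ atFloor)): {Floor1}.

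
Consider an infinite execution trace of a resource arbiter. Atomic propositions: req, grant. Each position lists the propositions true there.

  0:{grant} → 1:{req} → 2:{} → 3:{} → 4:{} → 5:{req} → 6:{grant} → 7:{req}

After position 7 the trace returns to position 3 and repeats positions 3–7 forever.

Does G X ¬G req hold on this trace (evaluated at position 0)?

X ¬G req holds at every position 0..7, and those are all positions ever visited, so G X ¬G req holds.

Holds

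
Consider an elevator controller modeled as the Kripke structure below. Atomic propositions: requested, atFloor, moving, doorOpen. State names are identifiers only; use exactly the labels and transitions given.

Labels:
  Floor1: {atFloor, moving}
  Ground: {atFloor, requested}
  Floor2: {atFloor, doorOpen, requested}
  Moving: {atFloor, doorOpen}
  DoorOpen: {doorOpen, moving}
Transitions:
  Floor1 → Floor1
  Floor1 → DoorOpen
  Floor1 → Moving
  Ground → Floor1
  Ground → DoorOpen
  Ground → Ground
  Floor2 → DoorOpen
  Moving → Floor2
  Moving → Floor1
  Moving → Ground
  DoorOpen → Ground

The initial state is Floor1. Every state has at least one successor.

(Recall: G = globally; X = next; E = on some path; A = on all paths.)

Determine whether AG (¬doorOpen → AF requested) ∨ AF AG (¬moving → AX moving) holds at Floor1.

No

States satisfying ¬doorOpen → AF requested: {Ground, Floor2, Moving, DoorOpen}.
States satisfying AG (¬doorOpen → AF requested): ∅.
States satisfying AG (¬moving → AX moving): ∅.
States satisfying AF AG (¬moving → AX moving): ∅.
States satisfying AG (¬doorOpen → AF requested) ∨ AF AG (¬moving → AX moving): ∅.
Floor1 ∉ Sat(AG (¬doorOpen → AF requested) ∨ AF AG (¬moving → AX moving)).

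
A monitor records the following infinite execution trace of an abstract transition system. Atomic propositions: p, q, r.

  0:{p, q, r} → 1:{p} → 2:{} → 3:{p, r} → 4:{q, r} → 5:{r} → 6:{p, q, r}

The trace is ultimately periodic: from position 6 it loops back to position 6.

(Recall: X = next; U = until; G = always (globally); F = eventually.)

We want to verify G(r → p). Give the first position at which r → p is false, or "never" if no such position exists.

4

Check r → p at each position in order: 0 ✓, 1 ✓, 2 ✓, 3 ✓.
At position 4 the labels are {q, r}, so r → p is false there. This is the first violation.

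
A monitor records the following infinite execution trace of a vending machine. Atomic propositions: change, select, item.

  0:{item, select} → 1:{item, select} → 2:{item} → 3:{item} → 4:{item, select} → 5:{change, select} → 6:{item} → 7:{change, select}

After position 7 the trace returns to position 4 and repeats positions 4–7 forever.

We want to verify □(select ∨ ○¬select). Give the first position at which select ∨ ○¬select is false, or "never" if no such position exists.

Check select ∨ ○¬select at each position in order: 0 ✓, 1 ✓, 2 ✓.
At position 3 the labels are {item} and the next position 4 has {item, select}, so select ∨ ○¬select is false there. This is the first violation.

3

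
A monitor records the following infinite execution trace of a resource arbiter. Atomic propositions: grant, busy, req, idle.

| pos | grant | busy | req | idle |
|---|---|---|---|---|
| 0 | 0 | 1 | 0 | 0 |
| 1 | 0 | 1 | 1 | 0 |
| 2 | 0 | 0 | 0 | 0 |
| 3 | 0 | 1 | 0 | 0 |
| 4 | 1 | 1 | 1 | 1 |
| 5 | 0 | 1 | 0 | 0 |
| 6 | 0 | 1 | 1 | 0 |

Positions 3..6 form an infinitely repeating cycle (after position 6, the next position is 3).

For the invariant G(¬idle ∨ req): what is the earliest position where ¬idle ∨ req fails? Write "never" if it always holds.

¬idle ∨ req holds at every position 0..6, and those are all the positions the trace ever visits, so the invariant G(¬idle ∨ req) is never violated.

never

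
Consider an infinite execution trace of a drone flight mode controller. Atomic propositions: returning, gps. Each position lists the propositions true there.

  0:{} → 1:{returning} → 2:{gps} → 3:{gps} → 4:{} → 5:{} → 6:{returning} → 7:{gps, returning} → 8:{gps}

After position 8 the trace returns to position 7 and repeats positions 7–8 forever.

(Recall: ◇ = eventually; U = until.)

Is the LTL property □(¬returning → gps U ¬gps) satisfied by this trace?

No

¬returning → gps U ¬gps must hold at every position from 0 onward. It fails at position 8, so □(¬returning → gps U ¬gps) is false.
Positions where ¬returning holds: 0, 2, 3, 4, 5, 8.
Check gps U ¬gps at each: 0→ok, 2→ok, 3→ok, 4→ok, 5→ok, 8→fails.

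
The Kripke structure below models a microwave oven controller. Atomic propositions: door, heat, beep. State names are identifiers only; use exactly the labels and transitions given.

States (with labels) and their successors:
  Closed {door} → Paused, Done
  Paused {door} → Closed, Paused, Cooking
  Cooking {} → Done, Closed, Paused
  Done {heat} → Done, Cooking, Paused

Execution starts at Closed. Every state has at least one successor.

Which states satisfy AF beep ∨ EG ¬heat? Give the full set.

States satisfying beep: ∅.
States satisfying AF beep: ∅.
States satisfying ¬heat: {Closed, Paused, Cooking}.
States satisfying EG ¬heat: {Closed, Paused, Cooking}.
States satisfying AF beep ∨ EG ¬heat: {Closed, Paused, Cooking}.

{Closed, Paused, Cooking}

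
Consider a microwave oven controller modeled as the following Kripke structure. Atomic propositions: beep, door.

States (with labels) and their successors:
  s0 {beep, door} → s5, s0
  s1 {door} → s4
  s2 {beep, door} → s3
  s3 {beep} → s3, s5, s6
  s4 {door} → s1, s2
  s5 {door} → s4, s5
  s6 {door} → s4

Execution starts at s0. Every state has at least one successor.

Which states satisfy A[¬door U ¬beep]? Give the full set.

{s1, s4, s5, s6}

States satisfying ¬door: {s3}.
States satisfying ¬beep: {s1, s4, s5, s6}.
States satisfying A[¬door U ¬beep]: {s1, s4, s5, s6}.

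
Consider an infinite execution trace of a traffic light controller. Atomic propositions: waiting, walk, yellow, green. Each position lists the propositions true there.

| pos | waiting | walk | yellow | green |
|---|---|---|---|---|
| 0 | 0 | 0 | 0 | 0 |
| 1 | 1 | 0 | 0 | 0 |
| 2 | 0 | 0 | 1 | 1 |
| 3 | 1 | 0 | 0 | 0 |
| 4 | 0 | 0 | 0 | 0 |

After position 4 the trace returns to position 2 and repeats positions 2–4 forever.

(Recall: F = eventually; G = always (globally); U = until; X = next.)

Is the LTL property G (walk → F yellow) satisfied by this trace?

walk → F yellow holds at every position 0..4, and those are all positions ever visited, so G (walk → F yellow) holds.

Satisfied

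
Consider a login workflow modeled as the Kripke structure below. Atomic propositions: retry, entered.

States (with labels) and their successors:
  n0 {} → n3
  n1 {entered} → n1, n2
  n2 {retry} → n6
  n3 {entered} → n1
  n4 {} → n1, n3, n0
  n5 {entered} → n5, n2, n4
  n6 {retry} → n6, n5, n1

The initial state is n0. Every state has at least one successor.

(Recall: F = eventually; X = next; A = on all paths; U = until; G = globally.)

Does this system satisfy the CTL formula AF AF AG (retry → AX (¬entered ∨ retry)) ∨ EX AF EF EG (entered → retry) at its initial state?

Satisfied

States satisfying AF AG (retry → AX (¬entered ∨ retry)): ∅.
States satisfying AF AF AG (retry → AX (¬entered ∨ retry)): ∅.
States satisfying AF EF EG (entered → retry): {n0, n1, n2, n3, n4, n5, n6}.
States satisfying EX AF EF EG (entered → retry): {n0, n1, n2, n3, n4, n5, n6}.
States satisfying AF AF AG (retry → AX (¬entered ∨ retry)) ∨ EX AF EF EG (entered → retry): {n0, n1, n2, n3, n4, n5, n6}.
n0 ∈ Sat(AF AF AG (retry → AX (¬entered ∨ retry)) ∨ EX AF EF EG (entered → retry)).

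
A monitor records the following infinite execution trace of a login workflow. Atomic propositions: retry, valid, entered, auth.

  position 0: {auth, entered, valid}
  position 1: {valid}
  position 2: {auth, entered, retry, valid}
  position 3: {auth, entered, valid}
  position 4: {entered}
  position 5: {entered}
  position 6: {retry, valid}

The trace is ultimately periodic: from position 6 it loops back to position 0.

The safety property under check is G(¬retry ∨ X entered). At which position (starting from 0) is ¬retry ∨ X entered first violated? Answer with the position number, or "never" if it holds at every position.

never

¬retry ∨ X entered holds at every position 0..6, and those are all the positions the trace ever visits, so the invariant G(¬retry ∨ X entered) is never violated.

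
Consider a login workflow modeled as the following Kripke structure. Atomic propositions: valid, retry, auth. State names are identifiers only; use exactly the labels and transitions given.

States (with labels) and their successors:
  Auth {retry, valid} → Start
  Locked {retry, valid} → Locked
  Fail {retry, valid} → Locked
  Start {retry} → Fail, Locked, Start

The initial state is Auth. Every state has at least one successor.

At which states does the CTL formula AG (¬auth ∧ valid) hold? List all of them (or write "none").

{Locked, Fail}

States satisfying ¬auth ∧ valid: {Auth, Locked, Fail}.
States satisfying AG (¬auth ∧ valid): {Locked, Fail}.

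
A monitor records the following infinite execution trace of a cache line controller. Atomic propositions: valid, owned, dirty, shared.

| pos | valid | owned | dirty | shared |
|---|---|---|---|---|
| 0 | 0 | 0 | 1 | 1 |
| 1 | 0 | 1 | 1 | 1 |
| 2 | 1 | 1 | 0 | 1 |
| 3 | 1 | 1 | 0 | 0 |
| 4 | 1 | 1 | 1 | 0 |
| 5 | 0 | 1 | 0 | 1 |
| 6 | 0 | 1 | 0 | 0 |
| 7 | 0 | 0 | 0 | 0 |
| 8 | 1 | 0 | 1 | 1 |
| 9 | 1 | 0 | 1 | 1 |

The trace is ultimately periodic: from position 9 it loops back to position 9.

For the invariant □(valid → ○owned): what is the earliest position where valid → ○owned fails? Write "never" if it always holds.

Check valid → ○owned at each position in order: 0 ✓, 1 ✓, 2 ✓, 3 ✓, 4 ✓, 5 ✓, 6 ✓, 7 ✓.
At position 8 the labels are {dirty, shared, valid} and the next position 9 has {dirty, shared, valid}, so valid → ○owned is false there. This is the first violation.

8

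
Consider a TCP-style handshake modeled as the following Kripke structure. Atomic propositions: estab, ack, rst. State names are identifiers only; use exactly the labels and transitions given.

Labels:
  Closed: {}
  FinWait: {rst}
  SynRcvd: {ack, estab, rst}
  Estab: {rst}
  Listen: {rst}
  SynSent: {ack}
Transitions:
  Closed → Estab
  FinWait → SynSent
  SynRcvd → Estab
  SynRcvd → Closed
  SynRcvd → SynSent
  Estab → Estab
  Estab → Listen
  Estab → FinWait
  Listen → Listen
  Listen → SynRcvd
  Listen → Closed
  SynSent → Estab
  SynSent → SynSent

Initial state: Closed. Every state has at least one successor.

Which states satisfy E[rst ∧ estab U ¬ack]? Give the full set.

{Closed, FinWait, SynRcvd, Estab, Listen}

States satisfying rst ∧ estab: {SynRcvd}.
States satisfying ¬ack: {Closed, FinWait, Estab, Listen}.
States satisfying E[rst ∧ estab U ¬ack]: {Closed, FinWait, SynRcvd, Estab, Listen}.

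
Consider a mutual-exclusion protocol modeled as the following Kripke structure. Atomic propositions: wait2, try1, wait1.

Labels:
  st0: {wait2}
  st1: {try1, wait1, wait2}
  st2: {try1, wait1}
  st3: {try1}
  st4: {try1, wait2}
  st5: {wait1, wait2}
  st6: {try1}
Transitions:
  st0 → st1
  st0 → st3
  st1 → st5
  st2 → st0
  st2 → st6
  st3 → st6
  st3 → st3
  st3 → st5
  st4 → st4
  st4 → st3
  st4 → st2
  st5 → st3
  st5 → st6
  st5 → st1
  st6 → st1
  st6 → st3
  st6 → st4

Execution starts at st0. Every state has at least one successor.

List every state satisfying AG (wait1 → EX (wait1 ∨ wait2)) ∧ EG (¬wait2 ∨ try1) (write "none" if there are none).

{st2, st3, st4, st6}

States satisfying wait1 → EX (wait1 ∨ wait2): {st0, st1, st2, st3, st4, st5, st6}.
States satisfying AG (wait1 → EX (wait1 ∨ wait2)): {st0, st1, st2, st3, st4, st5, st6}.
States satisfying ¬wait2 ∨ try1: {st1, st2, st3, st4, st6}.
States satisfying EG (¬wait2 ∨ try1): {st2, st3, st4, st6}.
States satisfying AG (wait1 → EX (wait1 ∨ wait2)) ∧ EG (¬wait2 ∨ try1): {st2, st3, st4, st6}.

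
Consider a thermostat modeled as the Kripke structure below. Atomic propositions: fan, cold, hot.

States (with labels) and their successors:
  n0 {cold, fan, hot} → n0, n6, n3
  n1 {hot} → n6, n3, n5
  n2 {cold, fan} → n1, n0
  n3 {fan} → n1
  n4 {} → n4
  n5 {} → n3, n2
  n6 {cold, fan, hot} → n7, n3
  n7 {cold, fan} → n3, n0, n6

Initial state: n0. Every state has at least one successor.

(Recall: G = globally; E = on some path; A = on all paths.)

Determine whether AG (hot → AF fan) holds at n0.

States satisfying hot → AF fan: {n0, n1, n2, n3, n4, n5, n6, n7}.
States satisfying AG (hot → AF fan): {n0, n1, n2, n3, n4, n5, n6, n7}.
Every state reachable from n0 satisfies hot → AF fan.
n0 ∈ Sat(AG (hot → AF fan)).

Satisfied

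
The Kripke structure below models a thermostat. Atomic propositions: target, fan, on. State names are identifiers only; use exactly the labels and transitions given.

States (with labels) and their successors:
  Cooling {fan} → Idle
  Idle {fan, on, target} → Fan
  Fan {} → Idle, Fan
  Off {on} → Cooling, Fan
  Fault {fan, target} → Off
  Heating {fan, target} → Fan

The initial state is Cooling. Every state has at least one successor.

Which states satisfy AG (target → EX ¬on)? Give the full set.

States satisfying target → EX ¬on: {Cooling, Idle, Fan, Off, Heating}.
States satisfying AG (target → EX ¬on): {Cooling, Idle, Fan, Off, Heating}.

{Cooling, Idle, Fan, Off, Heating}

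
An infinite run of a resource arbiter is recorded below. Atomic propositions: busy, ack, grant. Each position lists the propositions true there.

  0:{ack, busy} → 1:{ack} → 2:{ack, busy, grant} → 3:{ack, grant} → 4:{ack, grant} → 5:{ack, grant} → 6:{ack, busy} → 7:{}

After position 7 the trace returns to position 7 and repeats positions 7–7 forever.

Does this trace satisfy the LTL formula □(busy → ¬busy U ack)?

Satisfied

busy → ¬busy U ack holds at every position 0..7, and those are all positions ever visited, so □(busy → ¬busy U ack) holds.
Positions where busy holds: 0, 2, 6.
Check ¬busy U ack at each: 0→ok, 2→ok, 6→ok.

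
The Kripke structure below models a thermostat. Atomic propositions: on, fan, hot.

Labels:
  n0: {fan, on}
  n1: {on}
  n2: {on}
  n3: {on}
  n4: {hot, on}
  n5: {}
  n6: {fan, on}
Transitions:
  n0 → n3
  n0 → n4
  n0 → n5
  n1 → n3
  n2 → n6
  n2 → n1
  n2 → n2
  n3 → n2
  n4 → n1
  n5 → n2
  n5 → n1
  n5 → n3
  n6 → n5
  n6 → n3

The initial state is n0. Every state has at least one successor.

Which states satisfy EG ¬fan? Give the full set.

States satisfying ¬fan: {n1, n2, n3, n4, n5}.
States satisfying EG ¬fan: {n1, n2, n3, n4, n5}.

{n1, n2, n3, n4, n5}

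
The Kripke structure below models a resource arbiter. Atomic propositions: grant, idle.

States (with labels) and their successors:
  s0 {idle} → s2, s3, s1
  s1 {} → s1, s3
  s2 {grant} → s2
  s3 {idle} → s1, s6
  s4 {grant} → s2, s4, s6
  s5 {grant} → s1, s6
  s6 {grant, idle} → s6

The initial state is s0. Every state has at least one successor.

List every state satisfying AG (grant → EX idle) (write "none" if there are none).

{s1, s3, s5, s6}

States satisfying grant → EX idle: {s0, s1, s3, s4, s5, s6}.
States satisfying AG (grant → EX idle): {s1, s3, s5, s6}.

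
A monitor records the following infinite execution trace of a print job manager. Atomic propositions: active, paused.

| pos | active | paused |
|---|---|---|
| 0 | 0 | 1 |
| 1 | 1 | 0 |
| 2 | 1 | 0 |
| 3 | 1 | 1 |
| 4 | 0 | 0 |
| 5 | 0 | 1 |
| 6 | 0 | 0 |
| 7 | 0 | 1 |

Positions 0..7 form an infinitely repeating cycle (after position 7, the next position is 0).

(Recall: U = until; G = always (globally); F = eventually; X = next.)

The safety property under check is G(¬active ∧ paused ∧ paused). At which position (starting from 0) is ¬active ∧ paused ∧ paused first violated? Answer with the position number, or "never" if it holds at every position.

Check ¬active ∧ paused ∧ paused at each position in order: 0 ✓.
At position 1 the labels are {active}, so ¬active ∧ paused ∧ paused is false there. This is the first violation.

1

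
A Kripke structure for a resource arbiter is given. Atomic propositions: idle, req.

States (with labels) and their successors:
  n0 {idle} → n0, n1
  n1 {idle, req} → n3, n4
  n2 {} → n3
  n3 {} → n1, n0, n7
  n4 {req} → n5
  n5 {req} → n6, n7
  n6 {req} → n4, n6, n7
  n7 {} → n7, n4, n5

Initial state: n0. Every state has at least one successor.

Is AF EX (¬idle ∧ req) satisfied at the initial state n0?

States satisfying EX (¬idle ∧ req): {n1, n4, n5, n6, n7}.
States satisfying AF EX (¬idle ∧ req): {n1, n4, n5, n6, n7}.
There is a path from n0 along which EX (¬idle ∧ req) never holds.
n0 ∉ Sat(AF EX (¬idle ∧ req)).

No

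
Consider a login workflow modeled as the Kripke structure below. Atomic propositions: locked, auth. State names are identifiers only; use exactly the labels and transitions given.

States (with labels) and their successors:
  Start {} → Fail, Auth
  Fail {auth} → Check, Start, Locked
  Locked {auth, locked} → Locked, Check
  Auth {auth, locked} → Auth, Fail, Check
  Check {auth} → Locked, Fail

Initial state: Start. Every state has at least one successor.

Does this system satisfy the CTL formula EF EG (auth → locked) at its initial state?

Satisfied

States satisfying EG (auth → locked): {Start, Locked, Auth}.
States satisfying EF EG (auth → locked): {Start, Fail, Locked, Auth, Check}.
Some path from Start reaches a state where EG (auth → locked) holds.
Start ∈ Sat(EF EG (auth → locked)).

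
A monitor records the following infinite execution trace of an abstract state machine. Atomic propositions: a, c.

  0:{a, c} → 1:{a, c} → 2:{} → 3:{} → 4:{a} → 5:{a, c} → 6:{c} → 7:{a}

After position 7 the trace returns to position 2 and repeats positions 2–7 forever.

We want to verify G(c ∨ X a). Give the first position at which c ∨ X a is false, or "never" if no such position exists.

Check c ∨ X a at each position in order: 0 ✓, 1 ✓.
At position 2 the labels are {} and the next position 3 has {}, so c ∨ X a is false there. This is the first violation.

2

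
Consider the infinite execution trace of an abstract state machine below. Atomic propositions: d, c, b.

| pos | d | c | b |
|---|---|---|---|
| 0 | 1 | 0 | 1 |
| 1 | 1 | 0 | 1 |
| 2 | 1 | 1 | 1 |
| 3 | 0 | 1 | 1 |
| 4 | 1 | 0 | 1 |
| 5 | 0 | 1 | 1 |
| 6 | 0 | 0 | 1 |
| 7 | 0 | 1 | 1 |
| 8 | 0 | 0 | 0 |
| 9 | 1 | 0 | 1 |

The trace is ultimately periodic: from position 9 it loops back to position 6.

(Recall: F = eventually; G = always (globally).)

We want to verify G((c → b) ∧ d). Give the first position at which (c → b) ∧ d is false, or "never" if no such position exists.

3

Check (c → b) ∧ d at each position in order: 0 ✓, 1 ✓, 2 ✓.
At position 3 the labels are {b, c}, so (c → b) ∧ d is false there. This is the first violation.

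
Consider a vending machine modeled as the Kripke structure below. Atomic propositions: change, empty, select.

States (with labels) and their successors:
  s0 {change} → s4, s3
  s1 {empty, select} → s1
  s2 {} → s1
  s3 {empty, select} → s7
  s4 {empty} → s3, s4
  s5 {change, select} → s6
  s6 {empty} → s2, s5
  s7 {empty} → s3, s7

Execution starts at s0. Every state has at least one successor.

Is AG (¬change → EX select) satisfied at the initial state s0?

States satisfying ¬change → EX select: {s0, s1, s2, s4, s5, s6, s7}.
States satisfying AG (¬change → EX select): {s1, s2, s5, s6}.
s3 is reachable from s0 and violates ¬change → EX select, so AG fails at s0.
s0 ∉ Sat(AG (¬change → EX select)).

No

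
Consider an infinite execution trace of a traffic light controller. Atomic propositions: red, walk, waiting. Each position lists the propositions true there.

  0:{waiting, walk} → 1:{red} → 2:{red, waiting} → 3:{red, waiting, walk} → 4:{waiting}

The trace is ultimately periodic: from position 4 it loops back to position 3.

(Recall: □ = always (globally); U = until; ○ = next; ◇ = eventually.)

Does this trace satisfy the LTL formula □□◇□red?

□◇□red must hold at every position from 0 onward. It fails at position 0, so □□◇□red is false.

Does not hold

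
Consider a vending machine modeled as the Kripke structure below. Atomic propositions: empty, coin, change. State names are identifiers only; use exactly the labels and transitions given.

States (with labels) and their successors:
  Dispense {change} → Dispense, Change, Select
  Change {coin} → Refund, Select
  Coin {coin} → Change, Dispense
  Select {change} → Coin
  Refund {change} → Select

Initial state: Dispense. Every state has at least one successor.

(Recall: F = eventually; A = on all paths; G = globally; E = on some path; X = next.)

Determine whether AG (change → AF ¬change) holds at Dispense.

States satisfying change → AF ¬change: {Change, Coin, Select, Refund}.
States satisfying AG (change → AF ¬change): ∅.
Dispense is reachable from Dispense and violates change → AF ¬change, so AG fails at Dispense.
Dispense ∉ Sat(AG (change → AF ¬change)).

Does not hold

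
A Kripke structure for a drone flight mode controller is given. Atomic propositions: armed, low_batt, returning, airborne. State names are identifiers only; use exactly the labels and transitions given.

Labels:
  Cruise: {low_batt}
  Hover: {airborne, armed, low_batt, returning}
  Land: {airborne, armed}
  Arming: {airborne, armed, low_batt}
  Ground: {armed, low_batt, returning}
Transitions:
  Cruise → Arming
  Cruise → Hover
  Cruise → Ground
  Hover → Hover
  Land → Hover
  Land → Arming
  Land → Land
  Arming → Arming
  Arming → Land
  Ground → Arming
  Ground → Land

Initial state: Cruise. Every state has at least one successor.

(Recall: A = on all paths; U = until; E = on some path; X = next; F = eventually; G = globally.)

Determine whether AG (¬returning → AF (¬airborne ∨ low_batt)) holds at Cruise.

States satisfying ¬returning → AF (¬airborne ∨ low_batt): {Cruise, Hover, Arming, Ground}.
States satisfying AG (¬returning → AF (¬airborne ∨ low_batt)): {Hover}.
Land is reachable from Cruise and violates ¬returning → AF (¬airborne ∨ low_batt), so AG fails at Cruise.
Cruise ∉ Sat(AG (¬returning → AF (¬airborne ∨ low_batt))).

Violated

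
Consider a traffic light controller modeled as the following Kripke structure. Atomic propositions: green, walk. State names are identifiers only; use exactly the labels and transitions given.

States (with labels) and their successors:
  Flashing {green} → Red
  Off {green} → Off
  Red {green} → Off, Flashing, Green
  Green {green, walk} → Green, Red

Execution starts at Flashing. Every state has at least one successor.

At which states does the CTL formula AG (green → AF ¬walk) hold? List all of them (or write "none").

{Off}

States satisfying green → AF ¬walk: {Flashing, Off, Red}.
States satisfying AG (green → AF ¬walk): {Off}.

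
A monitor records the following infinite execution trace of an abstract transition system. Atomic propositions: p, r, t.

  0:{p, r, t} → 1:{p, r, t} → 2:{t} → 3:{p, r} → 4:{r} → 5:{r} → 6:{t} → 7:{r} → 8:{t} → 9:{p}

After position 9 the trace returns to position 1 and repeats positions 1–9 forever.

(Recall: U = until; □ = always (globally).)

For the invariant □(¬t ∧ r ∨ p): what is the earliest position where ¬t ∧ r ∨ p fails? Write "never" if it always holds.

2

Check ¬t ∧ r ∨ p at each position in order: 0 ✓, 1 ✓.
At position 2 the labels are {t}, so ¬t ∧ r ∨ p is false there. This is the first violation.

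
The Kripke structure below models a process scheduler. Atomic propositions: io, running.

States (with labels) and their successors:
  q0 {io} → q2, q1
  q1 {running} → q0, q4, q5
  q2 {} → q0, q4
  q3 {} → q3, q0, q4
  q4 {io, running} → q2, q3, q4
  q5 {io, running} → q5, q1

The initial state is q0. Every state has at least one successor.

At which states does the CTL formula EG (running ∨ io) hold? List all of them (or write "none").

States satisfying running ∨ io: {q0, q1, q4, q5}.
States satisfying EG (running ∨ io): {q0, q1, q4, q5}.

{q0, q1, q4, q5}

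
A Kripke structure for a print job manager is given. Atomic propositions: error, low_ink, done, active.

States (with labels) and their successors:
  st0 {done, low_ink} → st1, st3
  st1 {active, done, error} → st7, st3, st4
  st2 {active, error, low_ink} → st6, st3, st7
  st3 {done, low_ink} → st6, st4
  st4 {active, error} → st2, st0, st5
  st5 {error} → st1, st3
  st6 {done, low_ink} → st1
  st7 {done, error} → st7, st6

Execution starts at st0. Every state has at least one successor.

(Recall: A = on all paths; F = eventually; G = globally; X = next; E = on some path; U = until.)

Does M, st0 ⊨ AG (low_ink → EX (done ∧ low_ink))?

States satisfying low_ink → EX (done ∧ low_ink): {st0, st1, st2, st3, st4, st5, st7}.
States satisfying AG (low_ink → EX (done ∧ low_ink)): ∅.
st6 is reachable from st0 and violates low_ink → EX (done ∧ low_ink), so AG fails at st0.
st0 ∉ Sat(AG (low_ink → EX (done ∧ low_ink))).

No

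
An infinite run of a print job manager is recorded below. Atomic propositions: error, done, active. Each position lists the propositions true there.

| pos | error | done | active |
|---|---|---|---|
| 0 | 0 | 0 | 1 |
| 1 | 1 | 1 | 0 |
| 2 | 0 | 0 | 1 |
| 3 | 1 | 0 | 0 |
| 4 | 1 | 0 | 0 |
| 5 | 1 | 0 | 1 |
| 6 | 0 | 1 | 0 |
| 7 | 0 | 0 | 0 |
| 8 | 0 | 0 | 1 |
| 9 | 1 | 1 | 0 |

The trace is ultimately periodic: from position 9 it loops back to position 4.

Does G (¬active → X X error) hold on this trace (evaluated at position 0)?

Violated

¬active → X X error must hold at every position from 0 onward. It fails at position 4, so G (¬active → X X error) is false.
Positions where ¬active holds: 1, 3, 4, 6, 7, 9.
Check X X error at each: 1→ok, 3→ok, 4→fails, 6→fails, 7→ok, 9→ok.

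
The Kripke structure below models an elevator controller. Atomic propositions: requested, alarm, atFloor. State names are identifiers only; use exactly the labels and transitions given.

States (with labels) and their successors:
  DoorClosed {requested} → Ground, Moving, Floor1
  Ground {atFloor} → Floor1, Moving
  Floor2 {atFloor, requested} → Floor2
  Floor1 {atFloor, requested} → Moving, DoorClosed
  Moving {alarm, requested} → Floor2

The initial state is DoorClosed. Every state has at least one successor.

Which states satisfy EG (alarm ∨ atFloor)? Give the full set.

{Ground, Floor2, Floor1, Moving}

States satisfying alarm ∨ atFloor: {Ground, Floor2, Floor1, Moving}.
States satisfying EG (alarm ∨ atFloor): {Ground, Floor2, Floor1, Moving}.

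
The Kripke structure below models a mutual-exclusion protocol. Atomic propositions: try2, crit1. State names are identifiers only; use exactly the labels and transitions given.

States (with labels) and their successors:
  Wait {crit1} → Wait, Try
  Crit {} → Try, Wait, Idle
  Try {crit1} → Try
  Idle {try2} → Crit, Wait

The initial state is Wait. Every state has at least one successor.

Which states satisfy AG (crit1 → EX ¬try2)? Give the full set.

{Wait, Crit, Try, Idle}

States satisfying crit1 → EX ¬try2: {Wait, Crit, Try, Idle}.
States satisfying AG (crit1 → EX ¬try2): {Wait, Crit, Try, Idle}.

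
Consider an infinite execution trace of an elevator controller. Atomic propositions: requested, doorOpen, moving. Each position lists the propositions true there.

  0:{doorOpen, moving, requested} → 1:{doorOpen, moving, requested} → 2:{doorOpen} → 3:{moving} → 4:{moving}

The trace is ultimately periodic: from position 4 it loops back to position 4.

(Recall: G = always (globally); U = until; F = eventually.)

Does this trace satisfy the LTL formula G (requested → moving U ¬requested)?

Holds

requested → moving U ¬requested holds at every position 0..4, and those are all positions ever visited, so G (requested → moving U ¬requested) holds.
Positions where requested holds: 0, 1.
Check moving U ¬requested at each: 0→ok, 1→ok.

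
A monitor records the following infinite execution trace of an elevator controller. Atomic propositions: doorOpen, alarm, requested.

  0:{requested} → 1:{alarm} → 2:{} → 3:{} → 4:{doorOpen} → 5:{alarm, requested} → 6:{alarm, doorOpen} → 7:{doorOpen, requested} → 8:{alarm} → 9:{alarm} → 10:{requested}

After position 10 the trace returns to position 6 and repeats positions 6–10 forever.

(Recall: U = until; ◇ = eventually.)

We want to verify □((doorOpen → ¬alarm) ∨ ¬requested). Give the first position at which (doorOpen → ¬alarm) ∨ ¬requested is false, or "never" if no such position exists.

(doorOpen → ¬alarm) ∨ ¬requested holds at every position 0..10, and those are all the positions the trace ever visits, so the invariant □((doorOpen → ¬alarm) ∨ ¬requested) is never violated.

never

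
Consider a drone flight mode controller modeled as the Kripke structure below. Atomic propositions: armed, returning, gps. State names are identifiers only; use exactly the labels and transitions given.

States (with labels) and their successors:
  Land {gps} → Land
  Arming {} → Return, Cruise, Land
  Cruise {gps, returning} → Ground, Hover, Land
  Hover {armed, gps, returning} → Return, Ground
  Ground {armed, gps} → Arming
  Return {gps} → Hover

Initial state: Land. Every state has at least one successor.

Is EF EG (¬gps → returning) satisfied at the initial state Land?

States satisfying EG (¬gps → returning): {Land, Cruise, Hover, Return}.
States satisfying EF EG (¬gps → returning): {Land, Arming, Cruise, Hover, Ground, Return}.
Some path from Land reaches a state where EG (¬gps → returning) holds.
Land ∈ Sat(EF EG (¬gps → returning)).

Yes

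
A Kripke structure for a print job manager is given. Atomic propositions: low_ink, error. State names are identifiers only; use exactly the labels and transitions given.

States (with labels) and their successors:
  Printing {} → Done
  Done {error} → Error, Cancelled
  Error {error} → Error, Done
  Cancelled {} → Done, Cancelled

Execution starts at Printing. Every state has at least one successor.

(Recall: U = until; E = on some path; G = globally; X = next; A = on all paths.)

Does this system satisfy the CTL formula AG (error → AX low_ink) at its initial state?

States satisfying error → AX low_ink: {Printing, Cancelled}.
States satisfying AG (error → AX low_ink): ∅.
Done is reachable from Printing and violates error → AX low_ink, so AG fails at Printing.
Printing ∉ Sat(AG (error → AX low_ink)).

Violated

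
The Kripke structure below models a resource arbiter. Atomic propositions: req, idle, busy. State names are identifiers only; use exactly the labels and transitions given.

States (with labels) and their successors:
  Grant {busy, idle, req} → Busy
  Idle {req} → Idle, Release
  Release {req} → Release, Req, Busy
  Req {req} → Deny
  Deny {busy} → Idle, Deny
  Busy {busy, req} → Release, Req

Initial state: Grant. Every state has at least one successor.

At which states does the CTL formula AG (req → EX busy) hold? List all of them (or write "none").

none

States satisfying req → EX busy: {Grant, Release, Req, Deny}.
States satisfying AG (req → EX busy): ∅.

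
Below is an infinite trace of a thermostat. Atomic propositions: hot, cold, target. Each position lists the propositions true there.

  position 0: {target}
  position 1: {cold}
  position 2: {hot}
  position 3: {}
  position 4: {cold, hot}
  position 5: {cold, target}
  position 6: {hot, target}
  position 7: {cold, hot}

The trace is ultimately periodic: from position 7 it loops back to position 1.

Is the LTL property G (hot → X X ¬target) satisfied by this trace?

hot → X X ¬target must hold at every position from 0 onward. It fails at position 4, so G (hot → X X ¬target) is false.
Positions where hot holds: 2, 4, 6, 7.
Check X X ¬target at each: 2→ok, 4→fails, 6→ok, 7→ok.

Violated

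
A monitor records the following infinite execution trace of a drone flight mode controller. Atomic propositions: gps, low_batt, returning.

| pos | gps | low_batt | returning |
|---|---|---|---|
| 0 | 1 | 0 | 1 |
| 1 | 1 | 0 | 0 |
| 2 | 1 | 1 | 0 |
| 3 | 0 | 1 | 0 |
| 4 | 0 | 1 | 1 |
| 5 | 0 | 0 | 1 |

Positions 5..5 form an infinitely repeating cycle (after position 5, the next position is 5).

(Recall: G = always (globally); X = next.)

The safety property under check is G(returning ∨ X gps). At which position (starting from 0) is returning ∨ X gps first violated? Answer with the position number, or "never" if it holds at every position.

Check returning ∨ X gps at each position in order: 0 ✓, 1 ✓.
At position 2 the labels are {gps, low_batt} and the next position 3 has {low_batt}, so returning ∨ X gps is false there. This is the first violation.

2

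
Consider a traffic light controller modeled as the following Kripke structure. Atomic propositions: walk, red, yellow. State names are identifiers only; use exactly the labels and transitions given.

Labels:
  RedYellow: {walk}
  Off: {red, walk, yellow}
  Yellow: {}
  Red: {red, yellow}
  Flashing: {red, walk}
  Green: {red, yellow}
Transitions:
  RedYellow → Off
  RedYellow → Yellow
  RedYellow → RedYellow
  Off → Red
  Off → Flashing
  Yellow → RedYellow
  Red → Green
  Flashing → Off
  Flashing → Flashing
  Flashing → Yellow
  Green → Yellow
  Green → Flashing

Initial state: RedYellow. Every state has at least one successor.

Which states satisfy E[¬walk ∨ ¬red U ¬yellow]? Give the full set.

States satisfying ¬walk ∨ ¬red: {RedYellow, Yellow, Red, Green}.
States satisfying ¬yellow: {RedYellow, Yellow, Flashing}.
States satisfying E[¬walk ∨ ¬red U ¬yellow]: {RedYellow, Yellow, Red, Flashing, Green}.

{RedYellow, Yellow, Red, Flashing, Green}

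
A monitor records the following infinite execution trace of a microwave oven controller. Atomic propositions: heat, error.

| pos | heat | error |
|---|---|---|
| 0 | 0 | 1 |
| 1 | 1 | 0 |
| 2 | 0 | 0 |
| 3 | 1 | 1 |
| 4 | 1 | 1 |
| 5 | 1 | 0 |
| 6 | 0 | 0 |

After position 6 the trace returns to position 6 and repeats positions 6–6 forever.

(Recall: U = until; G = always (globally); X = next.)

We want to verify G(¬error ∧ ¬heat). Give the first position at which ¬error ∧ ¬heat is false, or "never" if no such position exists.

At position 0 the labels are {error}, so ¬error ∧ ¬heat is false there. This is the first violation.

0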